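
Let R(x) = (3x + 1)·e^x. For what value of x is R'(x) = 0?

R'(x) = 3·e^x + (3x + 1)·1·e^x = (3x + 4)·e^x. Since e^x > 0, the only critical point is x = -4/3.
R''(-4/3) has the same sign as 3 > 0, so this is a local minimum.
R(-4/3) = (-3)·e^(-4/3) ≈ -0.7908.

-4/3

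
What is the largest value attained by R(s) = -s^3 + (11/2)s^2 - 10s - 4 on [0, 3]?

Differentiating, R'(s) = -3s^2 + 11s - 10; which vanishes at s = 5/3 and s = 2.
Compare values at every candidate in [0, 3]: R(0) = -4,  R(5/3) = -541/54,  R(2) = -10,  R(3) = -23/2.
So the maximum is R(0) = -4.

-4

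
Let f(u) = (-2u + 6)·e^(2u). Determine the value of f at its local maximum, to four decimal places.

f'(u) = (-2)·e^(2u) + (-2u + 6)·2·e^(2u) = (-4u + 10)·e^(2u). Since e^(2u) > 0, the only critical point is u = 5/2.
f''(5/2) has the same sign as -4 < 0, so this is a local maximum.
f(5/2) = (1)·e^(5) ≈ 148.4132.

148.4132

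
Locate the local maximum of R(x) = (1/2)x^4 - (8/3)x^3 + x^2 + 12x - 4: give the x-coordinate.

R'(x) = 2x^3 - 8x^2 + 2x + 12 = 0 at x = -1, 2, 3.
R''(x) = 6x^2 - 16x + 2. R''(-1) = 24 > 0 ⇒ local minimum; R''(2) = -6 < 0 ⇒ local maximum; R''(3) = 8 > 0 ⇒ local minimum.
Thus R has its local maximum at x = 2, with value 32/3.

2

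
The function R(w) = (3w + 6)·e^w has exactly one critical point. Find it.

-3

Differentiating with the product rule gives R'(w) = (3w + 9)·e^w. Since e^w > 0, the only critical point is w = -3.
R''(-3) has the same sign as 3 > 0, so this is a local minimum.
R(-3) = (-3)·e^(-3) ≈ -0.1494.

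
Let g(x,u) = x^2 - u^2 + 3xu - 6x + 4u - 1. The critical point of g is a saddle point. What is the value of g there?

3

∂g/∂x = 2x + 3u - 6 = 0 and ∂g/∂u = 3x - 2u + 4 = 0, so (x, u) = (0, 2).
The Hessian has g_{xx} = 2, g_{uu} = -2, g_{xu} = 3, giving D = -13 < 0, so the point is a saddle point.
g(0, 2) = 3.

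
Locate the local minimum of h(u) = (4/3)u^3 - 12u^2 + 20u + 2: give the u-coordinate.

h'(u) = 4u^2 - 24u + 20. Setting h'(u) = 0 gives u ∈ {1, 5}.
Second-derivative test with h''(u) = 8u - 24: h''(1) = -16 < 0 ⇒ local maximum; h''(5) = 16 > 0 ⇒ local minimum.
The local minimum is h(5) = -94/3.

5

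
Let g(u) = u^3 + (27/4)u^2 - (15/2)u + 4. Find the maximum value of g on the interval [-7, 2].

341/4

The derivative is 3u^2 + (27/2)u - 15/2, which vanishes at u = -5 and u = 1/2.
Compare values at every candidate in [-7, 2]: g(-7) = 177/4, g(-5) = 341/4, g(1/2) = 33/16, g(2) = 24.
The maximum over the interval is 341/4, attained at u = -5.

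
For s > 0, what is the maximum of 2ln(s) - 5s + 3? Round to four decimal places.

h'(s) = 2/s − 5 = 0 gives s = 2/5.
h''(s) = -2/s², which is negative for s > 0, so this is a local maximum.
h(2/5) = 2·ln(2/5) - 2 + 3 ≈ -0.8326.

-0.8326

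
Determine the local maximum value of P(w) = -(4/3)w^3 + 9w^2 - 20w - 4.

P'(w) = -4w^2 + 18w - 20 = 0 at w = 2, 5/2.
Since P''(w) = -8w + 18, we get P''(2) = 2 > 0 ⇒ local minimum; P''(5/2) = -2 < 0 ⇒ local maximum.
So the local maximum value is P(5/2) = -223/12.

-223/12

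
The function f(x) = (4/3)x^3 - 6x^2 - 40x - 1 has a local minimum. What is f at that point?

-553/3

Critical points: f'(x) = 4x^2 - 12x - 40 vanishes at x = -2, 5.
Since f''(x) = 8x - 12, we get f''(-2) = -28 < 0 ⇒ local maximum; f''(5) = 28 > 0 ⇒ local minimum.
Thus f has its local minimum at x = 5, with value -553/3.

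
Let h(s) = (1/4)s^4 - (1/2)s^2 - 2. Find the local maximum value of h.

-2

Critical points: h'(s) = s^3 - s vanishes at s = -1, 0, 1.
Second-derivative test with h''(s) = 3s^2 - 1: h''(-1) = 2 > 0 ⇒ local minimum; h''(0) = -1 < 0 ⇒ local maximum; h''(1) = 2 > 0 ⇒ local minimum.
The local maximum is h(0) = -2.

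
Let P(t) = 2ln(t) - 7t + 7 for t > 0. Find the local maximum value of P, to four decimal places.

P'(t) = 2/t − 7 = 0 gives t = 2/7.
P''(t) = -2/t², which is negative for t > 0, so this is a local maximum.
P(2/7) = 2·ln(2/7) - 2 + 7 ≈ 2.4945.

2.4945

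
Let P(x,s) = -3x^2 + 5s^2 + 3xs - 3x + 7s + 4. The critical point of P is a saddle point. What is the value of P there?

∂P/∂x = -6x + 3s - 3 = 0 and ∂P/∂s = 3x + 10s + 7 = 0, so (x, s) = (-17/23, -11/23).
The Hessian has P_{xx} = -6, P_{ss} = 10, P_{xs} = 3, giving D = -69 < 0, so the point is a saddle point.
P(-17/23, -11/23) = 79/23.

79/23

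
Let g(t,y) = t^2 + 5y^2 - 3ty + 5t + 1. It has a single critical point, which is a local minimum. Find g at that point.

-114/11

∂g/∂t = 2t - 3y + 5 = 0 and ∂g/∂y = -3t + 10y = 0, so (t, y) = (-50/11, -15/11).
The Hessian has g_{tt} = 2, g_{yy} = 10, g_{ty} = -3, giving D = 11 > 0 with g_{tt} > 0, so the point is a local minimum.
g(-50/11, -15/11) = -114/11.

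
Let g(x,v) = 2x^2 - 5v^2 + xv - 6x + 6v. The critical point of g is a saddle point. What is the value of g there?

-72/41

∂g/∂x = 4x + v - 6 = 0 and ∂g/∂v = x - 10v + 6 = 0, so (x, v) = (54/41, 30/41).
The Hessian has g_{xx} = 4, g_{vv} = -10, g_{xv} = 1, giving D = -41 < 0, so the point is a saddle point.
g(54/41, 30/41) = -72/41.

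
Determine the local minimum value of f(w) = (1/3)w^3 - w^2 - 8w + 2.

f'(w) = w^2 - 2w - 8 = 0 at w = -2, 4.
Since f''(w) = 2w - 2, we get f''(-2) = -6 < 0 ⇒ local maximum; f''(4) = 6 > 0 ⇒ local minimum.
The local minimum is f(4) = -74/3.

-74/3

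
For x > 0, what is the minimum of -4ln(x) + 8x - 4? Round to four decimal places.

g'(x) = -4/x + 8 = 0 gives x = 1/2.
g''(x) = 4/x², which is positive for x > 0, so this is a local minimum.
g(1/2) = -4·ln(1/2) + 4 - 4 ≈ 2.7726.

2.7726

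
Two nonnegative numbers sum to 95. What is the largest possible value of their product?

With x + y = 95, the product is P(x) = x(95 − x).
P'(x) = 95 − 2x = 0 gives x = 95/2; P'' = −2 < 0, so this is the maximum.
P = 95/2·95/2 = 9025/4.

9025/4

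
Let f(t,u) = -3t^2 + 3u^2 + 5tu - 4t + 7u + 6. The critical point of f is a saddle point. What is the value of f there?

407/61

∂f/∂t = -6t + 5u - 4 = 0 and ∂f/∂u = 5t + 6u + 7 = 0, so (t, u) = (-59/61, -22/61).
The Hessian has f_{tt} = -6, f_{uu} = 6, f_{tu} = 5, giving D = -61 < 0, so the point is a saddle point.
f(-59/61, -22/61) = 407/61.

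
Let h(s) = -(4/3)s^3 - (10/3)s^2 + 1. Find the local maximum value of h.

1

h'(s) = -4s^2 - (20/3)s. Setting h'(s) = 0 gives s ∈ {-5/3, 0}.
Since h''(s) = -8s - 20/3, we get h''(-5/3) = 20/3 > 0 ⇒ local minimum; h''(0) = -20/3 < 0 ⇒ local maximum.
The local maximum is h(0) = 1.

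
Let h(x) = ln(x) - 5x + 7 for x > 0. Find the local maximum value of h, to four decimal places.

h'(x) = 1/x − 5 = 0 gives x = 1/5.
h''(x) = -1/x², which is negative for x > 0, so this is a local maximum.
h(1/5) = 1·ln(1/5) - 1 + 7 ≈ 4.3906.

4.3906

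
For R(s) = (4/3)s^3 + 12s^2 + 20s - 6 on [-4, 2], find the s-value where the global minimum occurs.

-1

R'(s) = 4s^2 + 24s + 20, whose only zero in [-4, 2] is s = -1.
Evaluating at the critical points and endpoints: R(-4) = 62/3, R(-1) = -46/3, R(2) = 278/3.
So the minimum is R(-1) = -46/3.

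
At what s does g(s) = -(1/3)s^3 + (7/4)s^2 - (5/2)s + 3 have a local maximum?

5/2

g'(s) = -s^2 + (7/2)s - 5/2. Setting g'(s) = 0 gives s ∈ {1, 5/2}.
g''(s) = -2s + 7/2. g''(1) = 3/2 > 0 ⇒ local minimum; g''(5/2) = -3/2 < 0 ⇒ local maximum.
Thus g has its local maximum at s = 5/2, with value 119/48.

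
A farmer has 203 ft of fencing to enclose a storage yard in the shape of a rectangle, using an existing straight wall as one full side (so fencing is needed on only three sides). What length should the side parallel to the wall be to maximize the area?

Let the sides perpendicular to the wall have length x and the parallel side y, so 2x + y = 203 and the area is A = xy = x(203 − 2x).
A'(x) = 203 − 4x = 0 gives x = 203/4, and A''(x) = −4 < 0 confirms a maximum.
Then y = 203 − 2·203/4 = 203/2 and A = 41209/8.

203/2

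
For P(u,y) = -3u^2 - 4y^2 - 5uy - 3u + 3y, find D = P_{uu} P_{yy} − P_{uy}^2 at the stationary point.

∂P/∂u = -6u - 5y - 3 = 0 and ∂P/∂y = -5u - 8y + 3 = 0, so (u, y) = (-39/23, 33/23).
The Hessian has P_{uu} = -6, P_{yy} = -8, P_{uy} = -5, giving D = 23 > 0 with P_{uu} < 0, so the point is a local maximum.
D = (-6)·(-8) − (-5)^2 = 23.

23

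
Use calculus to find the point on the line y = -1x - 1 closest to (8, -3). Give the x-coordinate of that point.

5

Minimize D(x)^2 = (x - 8)^2 + (-x + 2)^2.
d/dx[D^2] = 2(x - 8) + 2·(-1)·(-x + 2) = 0 ⇒ x = 5.
Then y = -6 and the distance is √(18) ≈ 4.2426.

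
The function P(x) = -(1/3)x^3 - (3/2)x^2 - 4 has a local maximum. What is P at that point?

-4

Critical points: P'(x) = -x^2 - 3x vanishes at x = -3, 0.
Since P''(x) = -2x - 3, we get P''(-3) = 3 > 0 ⇒ local minimum; P''(0) = -3 < 0 ⇒ local maximum.
Thus P has its local maximum at x = 0, with value -4.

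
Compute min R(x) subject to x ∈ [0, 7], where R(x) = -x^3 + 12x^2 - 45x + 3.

-67

The derivative is -3x^2 + 24x - 45, which vanishes at x = 3 and x = 5.
Candidates: R(0) = 3, R(3) = -51, R(5) = -47, R(7) = -67.
Hence the absolute minimum is -67 at x = 7.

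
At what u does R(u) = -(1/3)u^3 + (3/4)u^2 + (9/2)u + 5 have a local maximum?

R'(u) = -u^2 + (3/2)u + 9/2. Setting R'(u) = 0 gives u ∈ {-3/2, 3}.
Second-derivative test with R''(u) = -2u + 3/2: R''(-3/2) = 9/2 > 0 ⇒ local minimum; R''(3) = -9/2 < 0 ⇒ local maximum.
The local maximum is R(3) = 65/4.

3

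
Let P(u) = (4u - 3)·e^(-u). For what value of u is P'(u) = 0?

Differentiating with the product rule gives P'(u) = (-4u + 7)·e^(-u). Since e^(-u) > 0, the only critical point is u = 7/4.
P''(7/4) has the same sign as -4 < 0, so this is a local maximum.
P(7/4) = (4)·e^(-7/4) ≈ 0.6951.

7/4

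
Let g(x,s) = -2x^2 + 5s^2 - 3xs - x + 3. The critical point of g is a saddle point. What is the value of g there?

152/49

∂g/∂x = -4x - 3s - 1 = 0 and ∂g/∂s = -3x + 10s = 0, so (x, s) = (-10/49, -3/49).
The Hessian has g_{xx} = -4, g_{ss} = 10, g_{xs} = -3, giving D = -49 < 0, so the point is a saddle point.
g(-10/49, -3/49) = 152/49.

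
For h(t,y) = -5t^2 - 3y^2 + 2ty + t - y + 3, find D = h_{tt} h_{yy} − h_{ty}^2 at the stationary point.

56

∂h/∂t = -10t + 2y + 1 = 0 and ∂h/∂y = 2t - 6y - 1 = 0, so (t, y) = (1/14, -1/7).
The Hessian has h_{tt} = -10, h_{yy} = -6, h_{ty} = 2, giving D = 56 > 0 with h_{tt} < 0, so the point is a local maximum.
D = (-10)·(-6) − (2)^2 = 56.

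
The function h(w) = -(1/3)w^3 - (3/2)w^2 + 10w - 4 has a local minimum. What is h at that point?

h'(w) = -w^2 - 3w + 10 = 0 at w = -5, 2.
Second-derivative test with h''(w) = -2w - 3: h''(-5) = 7 > 0 ⇒ local minimum; h''(2) = -7 < 0 ⇒ local maximum.
So the local minimum value is h(-5) = -299/6.

-299/6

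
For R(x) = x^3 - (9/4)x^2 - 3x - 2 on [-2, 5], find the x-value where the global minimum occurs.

-2

The derivative is 3x^2 - (9/2)x - 3, which vanishes at x = -1/2 and x = 2.
Candidates: R(-2) = -13; R(-1/2) = -19/16; R(2) = -9; R(5) = 207/4.
So the minimum is R(-2) = -13.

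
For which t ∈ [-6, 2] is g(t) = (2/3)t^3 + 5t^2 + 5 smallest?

0

The derivative is 2t^2 + 10t, which vanishes at t = -5 and t = 0.
Compare values at every candidate in [-6, 2]: g(-6) = 41, g(-5) = 140/3, g(0) = 5, g(2) = 91/3.
So the minimum is g(0) = 5.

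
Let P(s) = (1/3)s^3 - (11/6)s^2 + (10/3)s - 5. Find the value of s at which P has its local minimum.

P'(s) = s^2 - (11/3)s + 10/3 = 0 at s = 5/3, 2.
P''(s) = 2s - 11/3. P''(5/3) = -1/3 < 0 ⇒ local maximum; P''(2) = 1/3 > 0 ⇒ local minimum.
The local minimum is P(2) = -3.

2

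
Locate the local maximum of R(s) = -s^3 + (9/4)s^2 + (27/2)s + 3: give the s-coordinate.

R'(s) = -3s^2 + (9/2)s + 27/2. Setting R'(s) = 0 gives s ∈ {-3/2, 3}.
Second-derivative test with R''(s) = -6s + 9/2: R''(-3/2) = 27/2 > 0 ⇒ local minimum; R''(3) = -27/2 < 0 ⇒ local maximum.
The local maximum is R(3) = 147/4.

3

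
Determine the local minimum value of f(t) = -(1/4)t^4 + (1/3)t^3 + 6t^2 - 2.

-2

f'(t) = -t^3 + t^2 + 12t. Setting f'(t) = 0 gives t ∈ {-3, 0, 4}.
f''(t) = -3t^2 + 2t + 12. f''(-3) = -21 < 0 ⇒ local maximum; f''(0) = 12 > 0 ⇒ local minimum; f''(4) = -28 < 0 ⇒ local maximum.
The local minimum is f(0) = -2.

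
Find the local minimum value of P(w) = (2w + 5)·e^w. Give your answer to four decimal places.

-0.0604

Differentiating with the product rule gives P'(w) = (2w + 7)·e^w. Since e^w > 0, the only critical point is w = -7/2.
P''(-7/2) has the same sign as 2 > 0, so this is a local minimum.
P(-7/2) = (-2)·e^(-7/2) ≈ -0.0604.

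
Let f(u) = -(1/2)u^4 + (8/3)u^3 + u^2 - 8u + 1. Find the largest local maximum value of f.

Critical points: f'(u) = -2u^3 + 8u^2 + 2u - 8 vanishes at u = -1, 1, 4.
Second-derivative test with f''(u) = -6u^2 + 16u + 2: f''(-1) = -20 < 0 ⇒ local maximum; f''(1) = 12 > 0 ⇒ local minimum; f''(4) = -30 < 0 ⇒ local maximum.
The largest local maximum is f(4) = 83/3.

83/3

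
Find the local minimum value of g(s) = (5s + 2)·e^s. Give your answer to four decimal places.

By the product rule, g'(s) = (5s + 7)·e^s. Since e^s > 0, the only critical point is s = -7/5.
g''(-7/5) has the same sign as 5 > 0, so this is a local minimum.
g(-7/5) = (-5)·e^(-7/5) ≈ -1.2330.

-1.2330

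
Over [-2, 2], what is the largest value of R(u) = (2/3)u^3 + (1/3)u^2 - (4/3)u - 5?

-1

R'(u) = 2u^2 + (2/3)u - 4/3, which vanishes at u = -1 and u = 2/3.
Candidates: R(-2) = -19/3; R(-1) = -4; R(2/3) = -449/81; R(2) = -1.
So the maximum is R(2) = -1.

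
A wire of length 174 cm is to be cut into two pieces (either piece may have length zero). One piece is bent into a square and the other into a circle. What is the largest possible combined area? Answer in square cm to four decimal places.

Let x be the length used for the square. Square side x/4; circle radius (174−x)/(2π).
A(x) = (x/4)² + π·((174−x)/(2π))² = x²/16 + (174−x)²/(4π) for 0 ≤ x ≤ 174. A'(x) = x/8 − (174−x)/(2π) = 0 gives x = 4·174/(π+4) ≈ 97.4573.
A'' > 0, so the interior critical point is a minimum; the maximum is at an endpoint. A(0) = 2409.2875 and A(174) = 1892.2500, so the largest area is 2409.2875.

2409.2875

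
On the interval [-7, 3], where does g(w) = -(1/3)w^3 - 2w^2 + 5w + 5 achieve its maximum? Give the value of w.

1

Differentiating, g'(w) = -w^2 - 4w + 5; which vanishes at w = -5 and w = 1.
Candidates: g(-7) = -41/3; g(-5) = -85/3; g(1) = 23/3; g(3) = -7.
The maximum over the interval is 23/3, attained at w = 1.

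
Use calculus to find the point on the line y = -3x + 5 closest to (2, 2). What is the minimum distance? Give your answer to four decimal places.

0.9487

Minimize D(x)^2 = (x - 2)^2 + (-3x + 3)^2.
d/dx[D^2] = 2(x - 2) + 2·(-3)·(-3x + 3) = 0 ⇒ x = 11/10.
Then y = 17/10 and the distance is √(9/10) ≈ 0.9487.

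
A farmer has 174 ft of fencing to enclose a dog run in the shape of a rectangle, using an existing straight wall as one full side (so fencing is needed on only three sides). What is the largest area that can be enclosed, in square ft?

7569/2

Let the sides perpendicular to the wall have length x and the parallel side y, so 2x + y = 174 and the area is A = xy = x(174 − 2x).
A'(x) = 174 − 4x = 0 gives x = 87/2, and A''(x) = −4 < 0 confirms a maximum.
Then y = 174 − 2·87/2 = 87 and A = 7569/2.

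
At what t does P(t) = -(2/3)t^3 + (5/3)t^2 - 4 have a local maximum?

5/3

P'(t) = -2t^2 + (10/3)t. Setting P'(t) = 0 gives t ∈ {0, 5/3}.
Since P''(t) = -4t + 10/3, we get P''(0) = 10/3 > 0 ⇒ local minimum; P''(5/3) = -10/3 < 0 ⇒ local maximum.
So the local maximum value is P(5/3) = -199/81.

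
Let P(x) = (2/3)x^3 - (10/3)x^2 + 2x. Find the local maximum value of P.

P'(x) = 2x^2 - (20/3)x + 2. Setting P'(x) = 0 gives x ∈ {1/3, 3}.
Second-derivative test with P''(x) = 4x - 20/3: P''(1/3) = -16/3 < 0 ⇒ local maximum; P''(3) = 16/3 > 0 ⇒ local minimum.
Thus P has its local maximum at x = 1/3, with value 26/81.

26/81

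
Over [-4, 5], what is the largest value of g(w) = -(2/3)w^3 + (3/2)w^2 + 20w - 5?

Differentiating, g'(w) = -2w^2 + 3w + 20; which vanishes at w = -5/2 and w = 4.
Evaluating at the critical points and endpoints: g(-4) = -55/3,  g(-5/2) = -845/24,  g(4) = 169/3,  g(5) = 295/6.
Hence the absolute maximum is 169/3 at w = 4.

169/3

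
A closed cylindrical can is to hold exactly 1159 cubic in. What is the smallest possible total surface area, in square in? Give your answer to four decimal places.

610.8063

With radius r and height h, πr²h = 1159 so h = 1159/(πr²), and S(r) = 2πr² + 2πrh = 2πr² + 2·1159/r.
S'(r) = 4πr − 2·1159/r² = 0 ⇒ r³ = 1159/(2π), so r ≈ 5.6925 and h = 2r ≈ 11.3850.
S''(r) = 4π + 4·1159/r³ > 0, so this is the minimum; S ≈ 610.8063.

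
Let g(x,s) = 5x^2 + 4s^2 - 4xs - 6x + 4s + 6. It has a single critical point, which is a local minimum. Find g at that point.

∂g/∂x = 10x - 4s - 6 = 0 and ∂g/∂s = -4x + 8s + 4 = 0, so (x, s) = (1/2, -1/4).
The Hessian has g_{xx} = 10, g_{ss} = 8, g_{xs} = -4, giving D = 64 > 0 with g_{xx} > 0, so the point is a local minimum.
g(1/2, -1/4) = 4.

4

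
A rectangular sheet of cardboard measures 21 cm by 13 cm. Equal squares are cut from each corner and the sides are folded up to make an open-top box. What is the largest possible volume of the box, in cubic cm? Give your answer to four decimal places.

320.4258

With cut size x, the volume is V(x) = x(21 − 2x)(13 − 2x) for 0 < x < 6.5.
V'(x) = 12x^2 − 136x + 273. Setting V'(x) = 0 gives x ≈ 2.6071 (the root in (0, 6.5)).
V''(x) = 24x − 136 is negative there, so this is the maximum; V ≈ 320.4258.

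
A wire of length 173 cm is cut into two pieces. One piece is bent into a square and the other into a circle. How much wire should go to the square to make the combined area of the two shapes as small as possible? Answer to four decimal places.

96.8972

Let x be the length used for the square. Square side x/4; circle radius (173−x)/(2π).
A(x) = (x/4)² + π·((173−x)/(2π))² = x²/16 + (173−x)²/(4π) for 0 ≤ x ≤ 173. A'(x) = x/8 − (173−x)/(2π) = 0 gives x = 4·173/(π+4) ≈ 96.8972.
A'' = 1/8 + 1/(2π) > 0, so this gives the minimum combined area; x ≈ 96.8972 cm to the square.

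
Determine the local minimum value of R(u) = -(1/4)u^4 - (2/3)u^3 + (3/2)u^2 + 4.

R'(u) = -u^3 - 2u^2 + 3u. Setting R'(u) = 0 gives u ∈ {-3, 0, 1}.
R''(u) = -3u^2 - 4u + 3. R''(-3) = -12 < 0 ⇒ local maximum; R''(0) = 3 > 0 ⇒ local minimum; R''(1) = -4 < 0 ⇒ local maximum.
Thus R has its local minimum at u = 0, with value 4.

4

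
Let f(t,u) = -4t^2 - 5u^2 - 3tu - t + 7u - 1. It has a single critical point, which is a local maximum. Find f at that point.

151/71

∂f/∂t = -8t - 3u - 1 = 0 and ∂f/∂u = -3t - 10u + 7 = 0, so (t, u) = (-31/71, 59/71).
The Hessian has f_{tt} = -8, f_{uu} = -10, f_{tu} = -3, giving D = 71 > 0 with f_{tt} < 0, so the point is a local maximum.
f(-31/71, 59/71) = 151/71.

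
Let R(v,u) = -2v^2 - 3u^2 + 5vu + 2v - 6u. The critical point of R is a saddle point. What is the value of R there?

-24

∂R/∂v = -4v + 5u + 2 = 0 and ∂R/∂u = 5v - 6u - 6 = 0, so (v, u) = (18, 14).
The Hessian has R_{vv} = -4, R_{uu} = -6, R_{vu} = 5, giving D = -1 < 0, so the point is a saddle point.
R(18, 14) = -24.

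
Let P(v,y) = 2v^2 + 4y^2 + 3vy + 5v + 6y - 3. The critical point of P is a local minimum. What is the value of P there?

∂P/∂v = 4v + 3y + 5 = 0 and ∂P/∂y = 3v + 8y + 6 = 0, so (v, y) = (-22/23, -9/23).
The Hessian has P_{vv} = 4, P_{yy} = 8, P_{vy} = 3, giving D = 23 > 0 with P_{vv} > 0, so the point is a local minimum.
P(-22/23, -9/23) = -151/23.

-151/23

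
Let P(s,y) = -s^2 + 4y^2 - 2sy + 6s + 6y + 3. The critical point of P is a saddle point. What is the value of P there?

∂P/∂s = -2s - 2y + 6 = 0 and ∂P/∂y = -2s + 8y + 6 = 0, so (s, y) = (3, 0).
The Hessian has P_{ss} = -2, P_{yy} = 8, P_{sy} = -2, giving D = -20 < 0, so the point is a saddle point.
P(3, 0) = 12.

12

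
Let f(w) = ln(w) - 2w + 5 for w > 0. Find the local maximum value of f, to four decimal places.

3.3069

f'(w) = 1/w − 2 = 0 gives w = 1/2.
f''(w) = -1/w², which is negative for w > 0, so this is a local maximum.
f(1/2) = 1·ln(1/2) - 1 + 5 ≈ 3.3069.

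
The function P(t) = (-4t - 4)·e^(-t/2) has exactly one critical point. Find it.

1

P'(t) = (-4)·e^(-t/2) + (-4t - 4)·(-1/2)·e^(-t/2) = (2t - 2)·e^(-t/2). Since e^(-t/2) > 0, the only critical point is t = 1.
P''(1) has the same sign as 2 > 0, so this is a local minimum.
P(1) = (-8)·e^(-1/2) ≈ -4.8522.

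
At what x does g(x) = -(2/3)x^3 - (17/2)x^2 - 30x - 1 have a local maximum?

-5/2

Critical points: g'(x) = -2x^2 - 17x - 30 vanishes at x = -6, -5/2.
Second-derivative test with g''(x) = -4x - 17: g''(-6) = 7 > 0 ⇒ local minimum; g''(-5/2) = -7 < 0 ⇒ local maximum.
The local maximum is g(-5/2) = 751/24.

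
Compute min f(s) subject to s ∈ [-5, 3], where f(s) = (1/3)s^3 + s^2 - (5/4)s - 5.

-185/12

f'(s) = s^2 + 2s - 5/4, which vanishes at s = -5/2 and s = 1/2.
Evaluating at the critical points and endpoints: f(-5) = -185/12,  f(-5/2) = -5/6,  f(1/2) = -16/3,  f(3) = 37/4.
The minimum over the interval is -185/12, attained at s = -5.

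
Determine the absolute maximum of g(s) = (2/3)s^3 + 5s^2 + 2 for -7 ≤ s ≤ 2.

131/3

Differentiating, g'(s) = 2s^2 + 10s; which vanishes at s = -5 and s = 0.
Evaluating at the critical points and endpoints: g(-7) = 55/3; g(-5) = 131/3; g(0) = 2; g(2) = 82/3.
Hence the absolute maximum is 131/3 at s = -5.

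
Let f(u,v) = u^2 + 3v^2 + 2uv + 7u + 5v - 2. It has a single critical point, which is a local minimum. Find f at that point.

∂f/∂u = 2u + 2v + 7 = 0 and ∂f/∂v = 2u + 6v + 5 = 0, so (u, v) = (-4, 1/2).
The Hessian has f_{uu} = 2, f_{vv} = 6, f_{uv} = 2, giving D = 8 > 0 with f_{uu} > 0, so the point is a local minimum.
f(-4, 1/2) = -59/4.

-59/4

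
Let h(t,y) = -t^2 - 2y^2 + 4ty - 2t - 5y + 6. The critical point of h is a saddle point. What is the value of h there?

∂h/∂t = -2t + 4y - 2 = 0 and ∂h/∂y = 4t - 4y - 5 = 0, so (t, y) = (7/2, 9/4).
The Hessian has h_{tt} = -2, h_{yy} = -4, h_{ty} = 4, giving D = -8 < 0, so the point is a saddle point.
h(7/2, 9/4) = -25/8.

-25/8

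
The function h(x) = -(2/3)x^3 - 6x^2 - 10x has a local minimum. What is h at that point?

-50/3

h'(x) = -2x^2 - 12x - 10. Setting h'(x) = 0 gives x ∈ {-5, -1}.
Second-derivative test with h''(x) = -4x - 12: h''(-5) = 8 > 0 ⇒ local minimum; h''(-1) = -8 < 0 ⇒ local maximum.
The local minimum is h(-5) = -50/3.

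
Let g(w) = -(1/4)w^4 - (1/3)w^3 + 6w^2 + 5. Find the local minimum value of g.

5

g'(w) = -w^3 - w^2 + 12w = 0 at w = -4, 0, 3.
g''(w) = -3w^2 - 2w + 12. g''(-4) = -28 < 0 ⇒ local maximum; g''(0) = 12 > 0 ⇒ local minimum; g''(3) = -21 < 0 ⇒ local maximum.
So the local minimum value is g(0) = 5.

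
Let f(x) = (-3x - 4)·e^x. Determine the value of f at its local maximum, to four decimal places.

By the product rule, f'(x) = (-3x - 7)·e^x. Since e^x > 0, the only critical point is x = -7/3.
f''(-7/3) has the same sign as -3 < 0, so this is a local maximum.
f(-7/3) = (3)·e^(-7/3) ≈ 0.2909.

0.2909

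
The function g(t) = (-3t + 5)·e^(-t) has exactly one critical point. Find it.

8/3

g'(t) = (-3)·e^(-t) + (-3t + 5)·(-1)·e^(-t) = (3t - 8)·e^(-t). Since e^(-t) > 0, the only critical point is t = 8/3.
g''(8/3) has the same sign as 3 > 0, so this is a local minimum.
g(8/3) = (-3)·e^(-8/3) ≈ -0.2085.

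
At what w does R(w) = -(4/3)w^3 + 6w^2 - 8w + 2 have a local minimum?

R'(w) = -4w^2 + 12w - 8. Setting R'(w) = 0 gives w ∈ {1, 2}.
Second-derivative test with R''(w) = -8w + 12: R''(1) = 4 > 0 ⇒ local minimum; R''(2) = -4 < 0 ⇒ local maximum.
Thus R has its local minimum at w = 1, with value -4/3.

1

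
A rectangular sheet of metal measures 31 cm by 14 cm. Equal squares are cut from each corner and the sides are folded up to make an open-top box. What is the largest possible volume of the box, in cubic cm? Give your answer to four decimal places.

With cut size x, the volume is V(x) = x(31 − 2x)(14 − 2x) for 0 < x < 7.
V'(x) = 12x^2 − 180x + 434. Setting V'(x) = 0 gives x ≈ 3.0186 (the root in (0, 7)).
V''(x) = 24x − 180 is negative there, so this is the maximum; V ≈ 600.0185.

600.0185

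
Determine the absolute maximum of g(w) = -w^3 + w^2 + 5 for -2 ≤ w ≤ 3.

17

Differentiating, g'(w) = -3w^2 + 2w; which vanishes at w = 0 and w = 2/3.
Compare values at every candidate in [-2, 3]: g(-2) = 17,  g(0) = 5,  g(2/3) = 139/27,  g(3) = -13.
The maximum over the interval is 17, attained at w = -2.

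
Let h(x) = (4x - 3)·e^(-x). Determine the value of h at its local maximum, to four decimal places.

Differentiating with the product rule gives h'(x) = (-4x + 7)·e^(-x). Since e^(-x) > 0, the only critical point is x = 7/4.
h''(7/4) has the same sign as -4 < 0, so this is a local maximum.
h(7/4) = (4)·e^(-7/4) ≈ 0.6951.

0.6951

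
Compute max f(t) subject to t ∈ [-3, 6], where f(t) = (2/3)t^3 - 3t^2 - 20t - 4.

56/3

Differentiating, f'(t) = 2t^2 - 6t - 20; which vanishes at t = -2 and t = 5.
Compare values at every candidate in [-3, 6]: f(-3) = 11, f(-2) = 56/3, f(5) = -287/3, f(6) = -88.
The maximum over the interval is 56/3, attained at t = -2.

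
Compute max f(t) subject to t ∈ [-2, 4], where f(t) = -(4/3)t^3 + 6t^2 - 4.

92/3

Differentiating, f'(t) = -4t^2 + 12t; which vanishes at t = 0 and t = 3.
Evaluating at the critical points and endpoints: f(-2) = 92/3,  f(0) = -4,  f(3) = 14,  f(4) = 20/3.
The maximum over the interval is 92/3, attained at t = -2.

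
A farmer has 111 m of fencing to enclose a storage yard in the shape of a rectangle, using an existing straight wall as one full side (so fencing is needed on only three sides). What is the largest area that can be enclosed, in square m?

Let the sides perpendicular to the wall have length x and the parallel side y, so 2x + y = 111 and the area is A = xy = x(111 − 2x).
A'(x) = 111 − 4x = 0 gives x = 111/4, and A''(x) = −4 < 0 confirms a maximum.
Then y = 111 − 2·111/4 = 111/2 and A = 12321/8.

12321/8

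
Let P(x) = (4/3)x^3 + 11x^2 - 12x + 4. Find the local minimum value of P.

Critical points: P'(x) = 4x^2 + 22x - 12 vanishes at x = -6, 1/2.
Since P''(x) = 8x + 22, we get P''(-6) = -26 < 0 ⇒ local maximum; P''(1/2) = 26 > 0 ⇒ local minimum.
The local minimum is P(1/2) = 11/12.

11/12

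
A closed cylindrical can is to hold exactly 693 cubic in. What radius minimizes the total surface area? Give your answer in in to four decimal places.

4.7957

With radius r and height h, πr²h = 693 so h = 693/(πr²), and S(r) = 2πr² + 2πrh = 2πr² + 2·693/r.
S'(r) = 4πr − 2·693/r² = 0 ⇒ r³ = 693/(2π), so r ≈ 4.7957 and h = 2r ≈ 9.5914.
S''(r) = 4π + 4·693/r³ > 0, so this is the minimum; S ≈ 433.5142.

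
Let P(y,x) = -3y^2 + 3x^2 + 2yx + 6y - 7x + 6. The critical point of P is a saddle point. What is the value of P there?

∂P/∂y = -6y + 2x + 6 = 0 and ∂P/∂x = 2y + 6x - 7 = 0, so (y, x) = (5/4, 3/4).
The Hessian has P_{yy} = -6, P_{xx} = 6, P_{yx} = 2, giving D = -40 < 0, so the point is a saddle point.
P(5/4, 3/4) = 57/8.

57/8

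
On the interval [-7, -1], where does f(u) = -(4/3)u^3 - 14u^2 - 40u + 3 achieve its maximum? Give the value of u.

-7

Differentiating, f'(u) = -4u^2 - 28u - 40; which vanishes at u = -5 and u = -2.
Candidates: f(-7) = 163/3, f(-5) = 59/3, f(-2) = 113/3, f(-1) = 91/3.
Hence the absolute maximum is 163/3 at u = -7.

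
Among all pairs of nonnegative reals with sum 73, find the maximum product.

With x + y = 73, the product is P(x) = x(73 − x).
P'(x) = 73 − 2x = 0 gives x = 73/2; P'' = −2 < 0, so this is the maximum.
P = 73/2·73/2 = 5329/4.

5329/4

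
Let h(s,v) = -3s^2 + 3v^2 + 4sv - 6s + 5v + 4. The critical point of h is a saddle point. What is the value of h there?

361/52

∂h/∂s = -6s + 4v - 6 = 0 and ∂h/∂v = 4s + 6v + 5 = 0, so (s, v) = (-14/13, -3/26).
The Hessian has h_{ss} = -6, h_{vv} = 6, h_{sv} = 4, giving D = -52 < 0, so the point is a saddle point.
h(-14/13, -3/26) = 361/52.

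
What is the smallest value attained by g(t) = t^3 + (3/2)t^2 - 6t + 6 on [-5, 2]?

The derivative is 3t^2 + 3t - 6, which vanishes at t = -2 and t = 1.
Candidates: g(-5) = -103/2,  g(-2) = 16,  g(1) = 5/2,  g(2) = 8.
Hence the absolute minimum is -103/2 at t = -5.

-103/2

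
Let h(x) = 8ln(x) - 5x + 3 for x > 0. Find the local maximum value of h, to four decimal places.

-1.2400

h'(x) = 8/x − 5 = 0 gives x = 8/5.
h''(x) = -8/x², which is negative for x > 0, so this is a local maximum.
h(8/5) = 8·ln(8/5) - 8 + 3 ≈ -1.2400.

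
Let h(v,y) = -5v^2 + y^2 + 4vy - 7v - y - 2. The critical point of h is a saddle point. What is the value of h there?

∂h/∂v = -10v + 4y - 7 = 0 and ∂h/∂y = 4v + 2y - 1 = 0, so (v, y) = (-5/18, 19/18).
The Hessian has h_{vv} = -10, h_{yy} = 2, h_{vy} = 4, giving D = -36 < 0, so the point is a saddle point.
h(-5/18, 19/18) = -14/9.

-14/9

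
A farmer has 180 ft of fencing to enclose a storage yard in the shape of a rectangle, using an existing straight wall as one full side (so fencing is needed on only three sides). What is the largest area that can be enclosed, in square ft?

4050

Let the sides perpendicular to the wall have length x and the parallel side y, so 2x + y = 180 and the area is A = xy = x(180 − 2x).
A'(x) = 180 − 4x = 0 gives x = 45, and A''(x) = −4 < 0 confirms a maximum.
Then y = 180 − 2·45 = 90 and A = 4050.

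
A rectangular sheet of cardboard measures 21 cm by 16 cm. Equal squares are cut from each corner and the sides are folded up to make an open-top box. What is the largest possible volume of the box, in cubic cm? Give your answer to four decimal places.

With cut size x, the volume is V(x) = x(21 − 2x)(16 − 2x) for 0 < x < 8.
V'(x) = 12x^2 − 148x + 336. Setting V'(x) = 0 gives x ≈ 3.0000 (the root in (0, 8)).
V''(x) = 24x − 148 is negative there, so this is the maximum; V ≈ 450.0000.

450.0000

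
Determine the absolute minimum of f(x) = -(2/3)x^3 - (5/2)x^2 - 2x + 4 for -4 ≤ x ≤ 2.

-46/3

The derivative is -2x^2 - 5x - 2, which vanishes at x = -2 and x = -1/2.
Candidates: f(-4) = 44/3; f(-2) = 10/3; f(-1/2) = 107/24; f(2) = -46/3.
The minimum over the interval is -46/3, attained at x = 2.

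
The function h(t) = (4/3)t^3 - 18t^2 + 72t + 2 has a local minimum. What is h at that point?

74

Critical points: h'(t) = 4t^2 - 36t + 72 vanishes at t = 3, 6.
Second-derivative test with h''(t) = 8t - 36: h''(3) = -12 < 0 ⇒ local maximum; h''(6) = 12 > 0 ⇒ local minimum.
Thus h has its local minimum at t = 6, with value 74.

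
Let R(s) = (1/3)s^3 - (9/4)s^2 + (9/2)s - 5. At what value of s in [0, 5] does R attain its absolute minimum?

0

R'(s) = s^2 - (9/2)s + 9/2, which vanishes at s = 3/2 and s = 3.
Compare values at every candidate in [0, 5]: R(0) = -5; R(3/2) = -35/16; R(3) = -11/4; R(5) = 35/12.
So the minimum is R(0) = -5.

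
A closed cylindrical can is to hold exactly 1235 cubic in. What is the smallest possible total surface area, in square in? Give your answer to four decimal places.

With radius r and height h, πr²h = 1235 so h = 1235/(πr²), and S(r) = 2πr² + 2πrh = 2πr² + 2·1235/r.
S'(r) = 4πr − 2·1235/r² = 0 ⇒ r³ = 1235/(2π), so r ≈ 5.8143 and h = 2r ≈ 11.6286.
S''(r) = 4π + 4·1235/r³ > 0, so this is the minimum; S ≈ 637.2246.

637.2246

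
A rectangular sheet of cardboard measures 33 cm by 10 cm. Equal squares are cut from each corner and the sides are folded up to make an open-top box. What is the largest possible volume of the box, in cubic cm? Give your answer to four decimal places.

With cut size x, the volume is V(x) = x(33 − 2x)(10 − 2x) for 0 < x < 5.
V'(x) = 12x^2 − 172x + 330. Setting V'(x) = 0 gives x ≈ 2.2819 (the root in (0, 5)).
V''(x) = 24x − 172 is negative there, so this is the maximum; V ≈ 352.7472.

352.7472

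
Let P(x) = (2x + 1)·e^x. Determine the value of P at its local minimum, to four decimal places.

Differentiating with the product rule gives P'(x) = (2x + 3)·e^x. Since e^x > 0, the only critical point is x = -3/2.
P''(-3/2) has the same sign as 2 > 0, so this is a local minimum.
P(-3/2) = (-2)·e^(-3/2) ≈ -0.4463.

-0.4463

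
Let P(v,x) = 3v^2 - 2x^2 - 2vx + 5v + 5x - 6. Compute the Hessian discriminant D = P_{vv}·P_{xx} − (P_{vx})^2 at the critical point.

∂P/∂v = 6v - 2x + 5 = 0 and ∂P/∂x = -2v - 4x + 5 = 0, so (v, x) = (-5/14, 10/7).
The Hessian has P_{vv} = 6, P_{xx} = -4, P_{vx} = -2, giving D = -28 < 0, so the point is a saddle point.
D = (6)·(-4) − (-2)^2 = -28.

-28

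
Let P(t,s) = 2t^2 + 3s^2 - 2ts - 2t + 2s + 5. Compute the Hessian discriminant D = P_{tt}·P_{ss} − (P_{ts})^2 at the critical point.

∂P/∂t = 4t - 2s - 2 = 0 and ∂P/∂s = -2t + 6s + 2 = 0, so (t, s) = (2/5, -1/5).
The Hessian has P_{tt} = 4, P_{ss} = 6, P_{ts} = -2, giving D = 20 > 0 with P_{tt} > 0, so the point is a local minimum.
D = (4)·(6) − (-2)^2 = 20.

20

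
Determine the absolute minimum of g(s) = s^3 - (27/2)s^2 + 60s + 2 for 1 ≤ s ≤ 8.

99/2

The derivative is 3s^2 - 27s + 60, which vanishes at s = 4 and s = 5.
Evaluating at the critical points and endpoints: g(1) = 99/2,  g(4) = 90,  g(5) = 179/2,  g(8) = 130.
So the minimum is g(1) = 99/2.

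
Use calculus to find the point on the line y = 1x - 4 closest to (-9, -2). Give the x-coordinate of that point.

Minimize D(x)^2 = (x + 9)^2 + (x - 2)^2.
d/dx[D^2] = 2(x + 9) + 2·1·(x - 2) = 0 ⇒ x = -7/2.
Then y = -15/2 and the distance is √(121/2) ≈ 7.7782.

-7/2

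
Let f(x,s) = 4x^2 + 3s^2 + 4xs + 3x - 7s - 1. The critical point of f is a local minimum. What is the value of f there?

∂f/∂x = 8x + 4s + 3 = 0 and ∂f/∂s = 4x + 6s - 7 = 0, so (x, s) = (-23/16, 17/8).
The Hessian has f_{xx} = 8, f_{ss} = 6, f_{xs} = 4, giving D = 32 > 0 with f_{xx} > 0, so the point is a local minimum.
f(-23/16, 17/8) = -339/32.

-339/32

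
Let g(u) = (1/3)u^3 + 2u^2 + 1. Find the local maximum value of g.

35/3

g'(u) = u^2 + 4u = 0 at u = -4, 0.
g''(u) = 2u + 4. g''(-4) = -4 < 0 ⇒ local maximum; g''(0) = 4 > 0 ⇒ local minimum.
Thus g has its local maximum at u = -4, with value 35/3.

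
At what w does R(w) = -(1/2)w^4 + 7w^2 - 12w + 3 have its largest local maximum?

R'(w) = -2w^3 + 14w - 12 = 0 at w = -3, 1, 2.
Since R''(w) = -6w^2 + 14, we get R''(-3) = -40 < 0 ⇒ local maximum; R''(1) = 8 > 0 ⇒ local minimum; R''(2) = -10 < 0 ⇒ local maximum.
Thus R has its largest local maximum at w = -3, with value 123/2.

-3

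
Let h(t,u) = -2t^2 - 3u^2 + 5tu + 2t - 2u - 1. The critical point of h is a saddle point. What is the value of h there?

-1

∂h/∂t = -4t + 5u + 2 = 0 and ∂h/∂u = 5t - 6u - 2 = 0, so (t, u) = (-2, -2).
The Hessian has h_{tt} = -4, h_{uu} = -6, h_{tu} = 5, giving D = -1 < 0, so the point is a saddle point.
h(-2, -2) = -1.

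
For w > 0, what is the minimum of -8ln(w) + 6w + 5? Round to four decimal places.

10.6985

R'(w) = -8/w + 6 = 0 gives w = 4/3.
R''(w) = 8/w², which is positive for w > 0, so this is a local minimum.
R(4/3) = -8·ln(4/3) + 8 + 5 ≈ 10.6985.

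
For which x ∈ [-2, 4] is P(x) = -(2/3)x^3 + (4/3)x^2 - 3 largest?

-2

P'(x) = -2x^2 + (8/3)x, which vanishes at x = 0 and x = 4/3.
Candidates: P(-2) = 23/3, P(0) = -3, P(4/3) = -179/81, P(4) = -73/3.
So the maximum is P(-2) = 23/3.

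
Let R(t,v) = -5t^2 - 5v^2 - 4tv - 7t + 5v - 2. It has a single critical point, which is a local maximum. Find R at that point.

∂R/∂t = -10t - 4v - 7 = 0 and ∂R/∂v = -4t - 10v + 5 = 0, so (t, v) = (-15/14, 13/14).
The Hessian has R_{tt} = -10, R_{vv} = -10, R_{tv} = -4, giving D = 84 > 0 with R_{tt} < 0, so the point is a local maximum.
R(-15/14, 13/14) = 57/14.

57/14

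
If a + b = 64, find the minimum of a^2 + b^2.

With a + b = 64, a^2 + b^2 = a^2 + (64 − a)^2.
The derivative 2a − 2(64 − a) = 4a − 128 vanishes at a = 32; second derivative 4 > 0, a minimum.
The minimum is 2·(32)^2 = 2048.

2048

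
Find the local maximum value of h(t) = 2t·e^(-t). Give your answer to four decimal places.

By the product rule, h'(t) = (-2t + 2)·e^(-t). Since e^(-t) > 0, the only critical point is t = 1.
h''(1) has the same sign as -2 < 0, so this is a local maximum.
h(1) = (2)·e^(-1) ≈ 0.7358.

0.7358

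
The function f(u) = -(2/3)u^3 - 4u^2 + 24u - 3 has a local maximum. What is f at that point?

Critical points: f'(u) = -2u^2 - 8u + 24 vanishes at u = -6, 2.
Since f''(u) = -4u - 8, we get f''(-6) = 16 > 0 ⇒ local minimum; f''(2) = -16 < 0 ⇒ local maximum.
Thus f has its local maximum at u = 2, with value 71/3.

71/3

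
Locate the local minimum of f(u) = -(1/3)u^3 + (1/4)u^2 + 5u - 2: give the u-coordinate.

-2

f'(u) = -u^2 + (1/2)u + 5 = 0 at u = -2, 5/2.
Since f''(u) = -2u + 1/2, we get f''(-2) = 9/2 > 0 ⇒ local minimum; f''(5/2) = -9/2 < 0 ⇒ local maximum.
The local minimum is f(-2) = -25/3.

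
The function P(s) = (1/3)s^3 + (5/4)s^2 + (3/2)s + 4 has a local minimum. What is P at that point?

Critical points: P'(s) = s^2 + (5/2)s + 3/2 vanishes at s = -3/2, -1.
P''(s) = 2s + 5/2. P''(-3/2) = -1/2 < 0 ⇒ local maximum; P''(-1) = 1/2 > 0 ⇒ local minimum.
So the local minimum value is P(-1) = 41/12.

41/12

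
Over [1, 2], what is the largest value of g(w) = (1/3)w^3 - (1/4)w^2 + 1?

The derivative is w^2 - (1/2)w, which has no zeros in [1, 2].
Evaluating at the critical points and endpoints: g(1) = 13/12, g(2) = 8/3.
So the maximum is g(2) = 8/3.

8/3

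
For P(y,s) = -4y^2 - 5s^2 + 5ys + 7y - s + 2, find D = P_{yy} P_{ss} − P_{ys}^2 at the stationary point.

55

∂P/∂y = -8y + 5s + 7 = 0 and ∂P/∂s = 5y - 10s - 1 = 0, so (y, s) = (13/11, 27/55).
The Hessian has P_{yy} = -8, P_{ss} = -10, P_{ys} = 5, giving D = 55 > 0 with P_{yy} < 0, so the point is a local maximum.
D = (-8)·(-10) − (5)^2 = 55.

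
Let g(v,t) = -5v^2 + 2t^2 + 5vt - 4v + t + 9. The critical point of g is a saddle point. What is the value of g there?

∂g/∂v = -10v + 5t - 4 = 0 and ∂g/∂t = 5v + 4t + 1 = 0, so (v, t) = (-21/65, 2/13).
The Hessian has g_{vv} = -10, g_{tt} = 4, g_{vt} = 5, giving D = -65 < 0, so the point is a saddle point.
g(-21/65, 2/13) = 632/65.

632/65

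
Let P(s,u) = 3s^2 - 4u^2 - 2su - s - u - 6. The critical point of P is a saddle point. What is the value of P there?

-311/52

∂P/∂s = 6s - 2u - 1 = 0 and ∂P/∂u = -2s - 8u - 1 = 0, so (s, u) = (3/26, -2/13).
The Hessian has P_{ss} = 6, P_{uu} = -8, P_{su} = -2, giving D = -52 < 0, so the point is a saddle point.
P(3/26, -2/13) = -311/52.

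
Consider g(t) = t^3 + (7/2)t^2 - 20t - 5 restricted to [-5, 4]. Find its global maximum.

67

Differentiating, g'(t) = 3t^2 + 7t - 20; which vanishes at t = -4 and t = 5/3.
Evaluating at the critical points and endpoints: g(-5) = 115/2, g(-4) = 67, g(5/3) = -1295/54, g(4) = 35.
So the maximum is g(-4) = 67.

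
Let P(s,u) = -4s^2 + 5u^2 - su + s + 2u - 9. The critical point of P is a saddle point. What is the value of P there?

-82/9

∂P/∂s = -8s - u + 1 = 0 and ∂P/∂u = -s + 10u + 2 = 0, so (s, u) = (4/27, -5/27).
The Hessian has P_{ss} = -8, P_{uu} = 10, P_{su} = -1, giving D = -81 < 0, so the point is a saddle point.
P(4/27, -5/27) = -82/9.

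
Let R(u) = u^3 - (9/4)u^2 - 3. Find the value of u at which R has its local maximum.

Critical points: R'(u) = 3u^2 - (9/2)u vanishes at u = 0, 3/2.
Since R''(u) = 6u - 9/2, we get R''(0) = -9/2 < 0 ⇒ local maximum; R''(3/2) = 9/2 > 0 ⇒ local minimum.
Thus R has its local maximum at u = 0, with value -3.

0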